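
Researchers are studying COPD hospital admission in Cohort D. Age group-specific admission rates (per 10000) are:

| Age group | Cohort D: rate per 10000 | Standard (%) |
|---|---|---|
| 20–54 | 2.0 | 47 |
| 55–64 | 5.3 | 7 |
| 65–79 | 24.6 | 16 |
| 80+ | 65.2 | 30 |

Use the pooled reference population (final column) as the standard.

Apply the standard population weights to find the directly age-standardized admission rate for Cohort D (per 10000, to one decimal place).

24.8

Standard weights: 0.47, 0.07, 0.16, 0.30.
Standardized rate: 0.4700×2.0 + 0.0700×5.3 + 0.1600×24.6 + 0.3000×65.2 = 24.8070 per 10000.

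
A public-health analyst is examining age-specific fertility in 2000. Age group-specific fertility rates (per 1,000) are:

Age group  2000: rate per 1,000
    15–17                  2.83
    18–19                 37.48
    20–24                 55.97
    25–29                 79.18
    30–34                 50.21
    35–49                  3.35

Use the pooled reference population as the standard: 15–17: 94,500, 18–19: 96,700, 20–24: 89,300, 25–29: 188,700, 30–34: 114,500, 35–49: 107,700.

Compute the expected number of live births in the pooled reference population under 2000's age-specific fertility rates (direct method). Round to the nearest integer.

Expected live births = Σ (standard pop × age-specific rate ÷ 1,000)
= 94,500×2.83/1,000 + 96,700×37.48/1,000 + 89,300×55.97/1,000 + 188,700×79.18/1,000 + 114,500×50.21/1,000 + 107,700×3.35/1,000
= 267.44 + 3624.32 + 4998.12 + 14941.27 + 5749.05 + 360.80 = 29940.98.

29941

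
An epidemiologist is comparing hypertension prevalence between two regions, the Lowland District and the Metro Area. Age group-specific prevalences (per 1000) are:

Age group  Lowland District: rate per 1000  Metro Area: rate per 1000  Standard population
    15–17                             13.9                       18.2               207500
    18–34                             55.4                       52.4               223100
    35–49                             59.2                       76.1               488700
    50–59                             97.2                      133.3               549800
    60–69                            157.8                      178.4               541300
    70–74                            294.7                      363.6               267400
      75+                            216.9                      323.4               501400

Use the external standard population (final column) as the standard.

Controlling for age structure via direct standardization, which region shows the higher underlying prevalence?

Standard total = 2779200; weights = 0.0747, 0.0803, 0.1758, 0.1978, 0.1948, 0.0962, 0.1804.
The Lowland District: 0.0747×13.9 + 0.0803×55.4 + 0.1758×59.2 + 0.1978×97.2 + 0.1948×157.8 + 0.0962×294.7 + 0.1804×216.9 = 133.3438 per 1000.
The Metro Area: 0.0747×18.2 + 0.0803×52.4 + 0.1758×76.1 + 0.1978×133.3 + 0.1948×178.4 + 0.0962×363.6 + 0.1804×323.4 = 173.3926 per 1000.

Metro Area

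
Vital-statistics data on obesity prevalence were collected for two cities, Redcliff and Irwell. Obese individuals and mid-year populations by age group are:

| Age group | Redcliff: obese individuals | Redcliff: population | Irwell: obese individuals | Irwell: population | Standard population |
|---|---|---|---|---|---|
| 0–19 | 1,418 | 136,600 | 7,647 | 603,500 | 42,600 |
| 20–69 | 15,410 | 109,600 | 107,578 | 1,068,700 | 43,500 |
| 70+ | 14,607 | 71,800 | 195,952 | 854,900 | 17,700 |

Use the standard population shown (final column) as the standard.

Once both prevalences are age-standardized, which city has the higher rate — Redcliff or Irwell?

Age-specific rates per 1,000 for Redcliff: 10.381, 140.602, 203.440.
For Irwell: 12.671, 100.662, 229.210.
Standard total = 103,800; weights = 0.4104, 0.4191, 0.1705.
Redcliff: 0.4104×10.381 + 0.4191×140.602 + 0.1705×203.440 = 97.8738 per 1,000.
Irwell: 0.4104×12.671 + 0.4191×100.662 + 0.1705×229.210 = 86.4704 per 1,000.
The crude rates (98.85 vs 123.14) would put Irwell higher, but that reflects its age composition; once standardized to a common age structure, Redcliff has the higher underlying rate.

Redcliff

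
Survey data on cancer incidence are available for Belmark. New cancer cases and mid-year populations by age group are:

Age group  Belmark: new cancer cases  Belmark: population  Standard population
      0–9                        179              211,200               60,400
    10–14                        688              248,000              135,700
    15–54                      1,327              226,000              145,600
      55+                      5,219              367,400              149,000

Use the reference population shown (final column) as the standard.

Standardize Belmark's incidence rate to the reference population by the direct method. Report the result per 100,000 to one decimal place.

692.7

Age-specific rates per 100,000 for Belmark: 84.75, 277.42, 587.17, 1420.52.
Standard total = 490,700; weights = 0.1231, 0.2765, 0.2967, 0.3036.
Standardized rate: 0.1231×84.75 + 0.2765×277.42 + 0.2967×587.17 + 0.3036×1420.52 = 692.7134 per 100,000.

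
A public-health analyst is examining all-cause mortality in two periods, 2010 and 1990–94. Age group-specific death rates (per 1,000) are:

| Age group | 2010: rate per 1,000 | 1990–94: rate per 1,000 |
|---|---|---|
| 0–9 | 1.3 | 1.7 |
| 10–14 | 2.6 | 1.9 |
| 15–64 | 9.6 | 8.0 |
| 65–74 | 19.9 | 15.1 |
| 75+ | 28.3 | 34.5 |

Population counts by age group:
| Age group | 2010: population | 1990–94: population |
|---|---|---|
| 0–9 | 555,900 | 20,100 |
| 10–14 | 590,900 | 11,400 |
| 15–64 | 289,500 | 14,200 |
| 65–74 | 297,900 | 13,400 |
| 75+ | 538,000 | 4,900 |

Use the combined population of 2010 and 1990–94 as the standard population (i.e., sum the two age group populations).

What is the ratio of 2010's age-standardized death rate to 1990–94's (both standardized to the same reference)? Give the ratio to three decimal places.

Combined standard total = 2,336,200; weights = 0.2466, 0.2578, 0.1300, 0.1333, 0.2324.
2010: 0.2466×1.3 + 0.2578×2.6 + 0.1300×9.6 + 0.1333×19.9 + 0.2324×28.3 = 11.4670 per 1,000.
1990–94: 0.2466×1.7 + 0.2578×1.9 + 0.1300×8.0 + 0.1333×15.1 + 0.2324×34.5 = 11.9784 per 1,000.
Ratio = 11.4670 ÷ 11.9784 = 0.95731.

0.957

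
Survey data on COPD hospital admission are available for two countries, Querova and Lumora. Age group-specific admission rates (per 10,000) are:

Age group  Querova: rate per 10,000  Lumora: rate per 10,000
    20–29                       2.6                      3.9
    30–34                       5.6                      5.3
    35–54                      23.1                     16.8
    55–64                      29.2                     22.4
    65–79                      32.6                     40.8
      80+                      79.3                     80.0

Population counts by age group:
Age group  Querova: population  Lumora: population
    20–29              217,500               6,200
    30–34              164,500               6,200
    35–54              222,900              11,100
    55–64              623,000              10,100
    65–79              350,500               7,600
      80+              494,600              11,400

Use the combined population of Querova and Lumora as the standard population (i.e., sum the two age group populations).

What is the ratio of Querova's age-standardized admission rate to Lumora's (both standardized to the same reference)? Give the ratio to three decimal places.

1.030

Combined standard total = 2,125,600; weights = 0.1052, 0.0803, 0.1101, 0.2978, 0.1685, 0.2381.
Querova: 0.1052×2.6 + 0.0803×5.6 + 0.1101×23.1 + 0.2978×29.2 + 0.1685×32.6 + 0.2381×79.3 = 36.3330 per 10,000.
Lumora: 0.1052×3.9 + 0.0803×5.3 + 0.1101×16.8 + 0.2978×22.4 + 0.1685×40.8 + 0.2381×80.0 = 35.2749 per 10,000.
Ratio = 36.3330 ÷ 35.2749 = 1.03000.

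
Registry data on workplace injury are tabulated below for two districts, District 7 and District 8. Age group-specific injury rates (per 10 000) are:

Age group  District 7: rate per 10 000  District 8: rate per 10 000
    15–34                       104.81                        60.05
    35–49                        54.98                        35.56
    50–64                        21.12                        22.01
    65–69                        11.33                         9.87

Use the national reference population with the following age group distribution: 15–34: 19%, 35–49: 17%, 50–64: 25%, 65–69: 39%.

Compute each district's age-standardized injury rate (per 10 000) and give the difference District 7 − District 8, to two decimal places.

12.15

Standard weights: 0.19, 0.17, 0.25, 0.39.
District 7: 0.1900×104.81 + 0.1700×54.98 + 0.2500×21.12 + 0.3900×11.33 = 38.9592 per 10 000.
District 8: 0.1900×60.05 + 0.1700×35.56 + 0.2500×22.01 + 0.3900×9.87 = 26.8065 per 10 000.
Difference = 38.9592 − 26.8065 = 12.1527.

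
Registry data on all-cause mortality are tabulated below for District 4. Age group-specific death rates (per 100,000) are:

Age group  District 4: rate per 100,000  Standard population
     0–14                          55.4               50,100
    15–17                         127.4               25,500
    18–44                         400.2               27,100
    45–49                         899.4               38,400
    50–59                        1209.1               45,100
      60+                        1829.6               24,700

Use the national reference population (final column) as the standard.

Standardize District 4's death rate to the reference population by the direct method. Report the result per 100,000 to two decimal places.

716.59

Standard total = 210,900; weights = 0.2376, 0.1209, 0.1285, 0.1821, 0.2138, 0.1171.
Standardized rate: 0.2376×55.4 + 0.1209×127.4 + 0.1285×400.2 + 0.1821×899.4 + 0.2138×1209.1 + 0.1171×1829.6 = 716.5868 per 100,000.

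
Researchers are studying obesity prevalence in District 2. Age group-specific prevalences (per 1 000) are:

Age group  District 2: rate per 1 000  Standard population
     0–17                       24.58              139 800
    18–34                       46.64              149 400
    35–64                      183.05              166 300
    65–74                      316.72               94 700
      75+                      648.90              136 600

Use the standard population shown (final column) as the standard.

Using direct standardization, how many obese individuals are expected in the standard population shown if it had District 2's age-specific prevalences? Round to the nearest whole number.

159479

Expected obese individuals = Σ (standard pop × age-specific rate ÷ 1 000)
= 139 800×24.58/1 000 + 149 400×46.64/1 000 + 166 300×183.05/1 000 + 94 700×316.72/1 000 + 136 600×648.90/1 000
= 3436.28 + 6968.02 + 30441.22 + 29993.38 + 88639.74 = 159478.64.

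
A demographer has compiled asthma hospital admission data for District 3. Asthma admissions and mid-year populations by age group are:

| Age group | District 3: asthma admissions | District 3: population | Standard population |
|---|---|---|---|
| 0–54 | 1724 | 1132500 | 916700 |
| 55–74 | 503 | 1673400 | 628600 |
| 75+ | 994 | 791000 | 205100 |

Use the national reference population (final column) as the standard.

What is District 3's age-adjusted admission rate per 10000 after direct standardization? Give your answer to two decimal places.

Age-specific rates per 10000 for District 3: 15.22, 3.01, 12.57.
Standard total = 1750400; weights = 0.5237, 0.3591, 0.1172.
Standardized rate: 0.5237×15.22 + 0.3591×3.01 + 0.1172×12.57 = 10.5243 per 10000.

10.52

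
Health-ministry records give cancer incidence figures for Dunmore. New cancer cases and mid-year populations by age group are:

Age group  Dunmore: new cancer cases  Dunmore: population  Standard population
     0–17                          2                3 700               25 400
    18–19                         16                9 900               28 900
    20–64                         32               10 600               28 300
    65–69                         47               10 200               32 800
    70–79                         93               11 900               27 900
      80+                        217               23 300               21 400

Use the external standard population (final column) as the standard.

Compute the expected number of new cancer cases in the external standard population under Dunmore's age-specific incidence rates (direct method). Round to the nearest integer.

714

Age-specific rates per 100 000 for Dunmore: 54.05, 161.62, 301.89, 460.78, 781.51, 931.33.
Expected new cancer cases = Σ (standard pop × age-specific rate ÷ 100 000)
= 25 400×54.05/100 000 + 28 900×161.62/100 000 + 28 300×301.89/100 000 + 32 800×460.78/100 000 + 27 900×781.51/100 000 + 21 400×931.33/100 000
= 13.73 + 46.71 + 85.43 + 151.14 + 218.04 + 199.30 = 714.35.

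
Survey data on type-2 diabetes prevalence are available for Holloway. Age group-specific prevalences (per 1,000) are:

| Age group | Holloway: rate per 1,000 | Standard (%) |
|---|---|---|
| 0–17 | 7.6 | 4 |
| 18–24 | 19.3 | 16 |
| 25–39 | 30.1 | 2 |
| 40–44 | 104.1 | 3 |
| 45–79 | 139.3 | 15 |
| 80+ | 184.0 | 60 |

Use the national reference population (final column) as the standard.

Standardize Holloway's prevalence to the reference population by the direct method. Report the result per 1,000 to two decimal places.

Standard weights: 0.04, 0.16, 0.02, 0.03, 0.15, 0.60.
Standardized rate: 0.0400×7.6 + 0.1600×19.3 + 0.0200×30.1 + 0.0300×104.1 + 0.1500×139.3 + 0.6000×184.0 = 138.4120 per 1,000.

138.41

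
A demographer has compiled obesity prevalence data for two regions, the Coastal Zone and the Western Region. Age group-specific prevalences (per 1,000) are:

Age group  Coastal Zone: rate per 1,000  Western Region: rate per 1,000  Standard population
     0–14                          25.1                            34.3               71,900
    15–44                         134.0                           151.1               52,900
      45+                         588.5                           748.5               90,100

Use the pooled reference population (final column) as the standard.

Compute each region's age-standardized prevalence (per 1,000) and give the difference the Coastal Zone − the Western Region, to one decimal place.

Standard total = 214,900; weights = 0.3346, 0.2462, 0.4193.
The Coastal Zone: 0.3346×25.1 + 0.2462×134.0 + 0.4193×588.5 = 288.1207 per 1,000.
The Western Region: 0.3346×34.3 + 0.2462×151.1 + 0.4193×748.5 = 362.4905 per 1,000.
Difference = 288.1207 − 362.4905 = -74.3698.

-74.4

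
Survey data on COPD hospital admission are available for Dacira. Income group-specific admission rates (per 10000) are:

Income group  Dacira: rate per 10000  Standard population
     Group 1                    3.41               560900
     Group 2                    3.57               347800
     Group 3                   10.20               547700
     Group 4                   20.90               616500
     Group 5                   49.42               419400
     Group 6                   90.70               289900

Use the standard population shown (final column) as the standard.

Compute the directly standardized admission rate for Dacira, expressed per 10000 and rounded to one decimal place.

24.7

Standard total = 2782200; weights = 0.2016, 0.1250, 0.1969, 0.2216, 0.1507, 0.1042.
Standardized rate: 0.2016×3.41 + 0.1250×3.57 + 0.1969×10.20 + 0.2216×20.90 + 0.1507×49.42 + 0.1042×90.70 = 24.6734 per 10000.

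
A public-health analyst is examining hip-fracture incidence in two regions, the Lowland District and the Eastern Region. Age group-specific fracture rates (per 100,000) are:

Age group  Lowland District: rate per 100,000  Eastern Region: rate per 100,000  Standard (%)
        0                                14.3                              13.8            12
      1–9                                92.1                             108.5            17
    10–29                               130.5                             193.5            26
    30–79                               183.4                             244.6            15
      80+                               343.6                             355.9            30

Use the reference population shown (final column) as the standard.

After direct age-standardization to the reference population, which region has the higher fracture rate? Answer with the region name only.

Eastern Region

Standard weights: 0.12, 0.17, 0.26, 0.15, 0.30.
The Lowland District: 0.1200×14.3 + 0.1700×92.1 + 0.2600×130.5 + 0.1500×183.4 + 0.3000×343.6 = 181.8930 per 100,000.
The Eastern Region: 0.1200×13.8 + 0.1700×108.5 + 0.2600×193.5 + 0.1500×244.6 + 0.3000×355.9 = 213.8710 per 100,000.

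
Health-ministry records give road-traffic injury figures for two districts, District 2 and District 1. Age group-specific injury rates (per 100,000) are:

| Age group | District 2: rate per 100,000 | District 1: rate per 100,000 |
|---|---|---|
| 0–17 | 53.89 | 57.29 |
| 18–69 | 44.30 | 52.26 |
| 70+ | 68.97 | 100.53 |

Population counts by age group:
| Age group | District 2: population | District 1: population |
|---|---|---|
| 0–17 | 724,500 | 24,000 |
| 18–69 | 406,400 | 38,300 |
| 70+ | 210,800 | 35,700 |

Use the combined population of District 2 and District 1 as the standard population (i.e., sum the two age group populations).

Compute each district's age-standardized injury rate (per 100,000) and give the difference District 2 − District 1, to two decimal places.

-9.63

Combined standard total = 1,439,700; weights = 0.5199, 0.3089, 0.1712.
District 2: 0.5199×53.89 + 0.3089×44.30 + 0.1712×68.97 = 53.5097 per 100,000.
District 1: 0.5199×57.29 + 0.3089×52.26 + 0.1712×100.53 = 63.1397 per 100,000.
Difference = 53.5097 − 63.1397 = -9.6300.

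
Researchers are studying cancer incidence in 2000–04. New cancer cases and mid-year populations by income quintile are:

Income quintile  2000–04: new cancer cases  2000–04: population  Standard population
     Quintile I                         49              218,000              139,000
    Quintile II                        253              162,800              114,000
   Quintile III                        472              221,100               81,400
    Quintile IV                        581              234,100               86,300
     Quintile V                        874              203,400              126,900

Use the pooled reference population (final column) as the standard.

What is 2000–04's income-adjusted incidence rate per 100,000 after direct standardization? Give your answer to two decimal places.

Income-specific rates per 100,000 for 2000–04: 22.48, 155.41, 213.48, 248.18, 429.70.
Standard total = 547,600; weights = 0.2538, 0.2082, 0.1486, 0.1576, 0.2317.
Standardized rate: 0.2538×22.48 + 0.2082×155.41 + 0.1486×213.48 + 0.1576×248.18 + 0.2317×429.70 = 208.4812 per 100,000.

208.48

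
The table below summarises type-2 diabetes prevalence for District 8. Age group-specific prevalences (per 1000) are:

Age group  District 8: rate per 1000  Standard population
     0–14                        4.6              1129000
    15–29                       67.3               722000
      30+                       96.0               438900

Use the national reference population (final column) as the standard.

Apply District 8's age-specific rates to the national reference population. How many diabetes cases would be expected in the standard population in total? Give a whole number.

Expected diabetes cases = Σ (standard pop × age-specific rate ÷ 1000)
= 1129000×4.6/1000 + 722000×67.3/1000 + 438900×96.0/1000
= 5193.40 + 48590.60 + 42134.40 = 95918.40.

95918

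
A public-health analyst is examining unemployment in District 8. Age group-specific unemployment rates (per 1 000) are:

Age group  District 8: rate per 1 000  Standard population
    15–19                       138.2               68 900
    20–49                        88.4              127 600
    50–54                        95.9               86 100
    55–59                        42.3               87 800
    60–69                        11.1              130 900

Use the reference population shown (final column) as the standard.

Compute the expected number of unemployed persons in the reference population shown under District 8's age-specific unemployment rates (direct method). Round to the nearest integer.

34226

Expected unemployed persons = Σ (standard pop × age-specific rate ÷ 1 000)
= 68 900×138.2/1 000 + 127 600×88.4/1 000 + 86 100×95.9/1 000 + 87 800×42.3/1 000 + 130 900×11.1/1 000
= 9521.98 + 11279.84 + 8256.99 + 3713.94 + 1452.99 = 34225.74.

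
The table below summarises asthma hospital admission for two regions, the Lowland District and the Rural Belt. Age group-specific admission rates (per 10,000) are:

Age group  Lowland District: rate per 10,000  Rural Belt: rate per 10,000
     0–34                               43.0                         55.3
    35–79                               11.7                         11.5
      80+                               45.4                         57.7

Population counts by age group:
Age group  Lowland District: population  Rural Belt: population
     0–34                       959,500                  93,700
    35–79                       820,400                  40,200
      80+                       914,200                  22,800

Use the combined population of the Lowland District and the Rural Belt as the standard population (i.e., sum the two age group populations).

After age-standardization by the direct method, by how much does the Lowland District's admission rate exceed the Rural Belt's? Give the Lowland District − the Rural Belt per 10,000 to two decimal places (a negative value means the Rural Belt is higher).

Combined standard total = 2,850,800; weights = 0.3694, 0.3019, 0.3287.
The Lowland District: 0.3694×43.0 + 0.3019×11.7 + 0.3287×45.4 = 34.3400 per 10,000.
The Rural Belt: 0.3694×55.3 + 0.3019×11.5 + 0.3287×57.7 = 42.8665 per 10,000.
Difference = 34.3400 − 42.8665 = -8.5265.

-8.53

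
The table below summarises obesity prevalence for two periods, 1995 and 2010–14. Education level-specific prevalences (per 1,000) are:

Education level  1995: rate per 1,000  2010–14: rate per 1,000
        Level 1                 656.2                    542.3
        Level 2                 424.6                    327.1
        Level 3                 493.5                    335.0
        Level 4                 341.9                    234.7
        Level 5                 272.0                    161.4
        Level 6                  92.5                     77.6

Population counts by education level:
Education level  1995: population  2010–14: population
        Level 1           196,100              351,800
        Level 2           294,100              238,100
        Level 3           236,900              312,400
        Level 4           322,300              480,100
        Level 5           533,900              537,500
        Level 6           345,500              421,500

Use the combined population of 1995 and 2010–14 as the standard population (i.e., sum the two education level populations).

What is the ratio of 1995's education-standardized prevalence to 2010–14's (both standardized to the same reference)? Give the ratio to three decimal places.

Combined standard total = 4,270,200; weights = 0.1283, 0.1246, 0.1286, 0.1879, 0.2509, 0.1796.
1995: 0.1283×656.2 + 0.1246×424.6 + 0.1286×493.5 + 0.1879×341.9 + 0.2509×272.0 + 0.1796×92.5 = 349.7008 per 1,000.
2010–14: 0.1283×542.3 + 0.1246×327.1 + 0.1286×335.0 + 0.1879×234.7 + 0.2509×161.4 + 0.1796×77.6 = 251.9767 per 1,000.
Ratio = 349.7008 ÷ 251.9767 = 1.38783.

1.388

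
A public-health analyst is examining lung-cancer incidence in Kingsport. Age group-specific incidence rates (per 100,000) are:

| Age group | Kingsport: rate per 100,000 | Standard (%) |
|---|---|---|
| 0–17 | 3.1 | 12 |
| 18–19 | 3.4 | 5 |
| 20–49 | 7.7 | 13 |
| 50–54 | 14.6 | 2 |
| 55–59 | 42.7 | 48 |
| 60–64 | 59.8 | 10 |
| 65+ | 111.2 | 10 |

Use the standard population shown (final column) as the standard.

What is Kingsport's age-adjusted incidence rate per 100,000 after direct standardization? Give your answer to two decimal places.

Standard weights: 0.12, 0.05, 0.13, 0.02, 0.48, 0.10, 0.10.
Standardized rate: 0.1200×3.1 + 0.0500×3.4 + 0.1300×7.7 + 0.0200×14.6 + 0.4800×42.7 + 0.1000×59.8 + 0.1000×111.2 = 39.4310 per 100,000.

39.43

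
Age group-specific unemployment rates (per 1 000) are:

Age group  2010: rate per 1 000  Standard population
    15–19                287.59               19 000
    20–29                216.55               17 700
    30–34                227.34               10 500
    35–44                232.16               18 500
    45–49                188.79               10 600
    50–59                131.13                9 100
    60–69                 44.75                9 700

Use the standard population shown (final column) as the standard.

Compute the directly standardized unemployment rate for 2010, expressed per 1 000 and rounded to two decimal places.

206.18

Standard total = 95 100; weights = 0.1998, 0.1861, 0.1104, 0.1945, 0.1115, 0.0957, 0.1020.
Standardized rate: 0.1998×287.59 + 0.1861×216.55 + 0.1104×227.34 + 0.1945×232.16 + 0.1115×188.79 + 0.0957×131.13 + 0.1020×44.75 = 206.1799 per 1 000.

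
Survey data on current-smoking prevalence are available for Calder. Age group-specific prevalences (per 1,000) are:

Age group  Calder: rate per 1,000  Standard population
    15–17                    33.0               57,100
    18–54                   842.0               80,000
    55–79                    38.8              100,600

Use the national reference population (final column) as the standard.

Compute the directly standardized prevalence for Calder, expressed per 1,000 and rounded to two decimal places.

307.73

Standard total = 237,700; weights = 0.2402, 0.3366, 0.4232.
Standardized rate: 0.2402×33.0 + 0.3366×842.0 + 0.4232×38.8 = 307.7307 per 1,000.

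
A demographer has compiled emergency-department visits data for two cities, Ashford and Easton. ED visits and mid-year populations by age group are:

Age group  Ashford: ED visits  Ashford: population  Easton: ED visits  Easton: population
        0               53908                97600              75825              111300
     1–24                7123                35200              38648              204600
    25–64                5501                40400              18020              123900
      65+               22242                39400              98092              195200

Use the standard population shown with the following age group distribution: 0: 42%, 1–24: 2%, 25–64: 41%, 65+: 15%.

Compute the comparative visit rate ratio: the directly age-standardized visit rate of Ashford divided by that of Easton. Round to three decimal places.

0.886

Age-specific rates per 1000 for Ashford: 552.336, 202.358, 136.163, 564.518.
For Easton: 681.267, 188.895, 145.440, 502.520.
Standard weights: 0.42, 0.02, 0.41, 0.15.
Ashford: 0.4200×552.336 + 0.0200×202.358 + 0.4100×136.163 + 0.1500×564.518 = 376.5330 per 1000.
Easton: 0.4200×681.267 + 0.0200×188.895 + 0.4100×145.440 + 0.1500×502.520 = 424.9184 per 1000.
Ratio = 376.5330 ÷ 424.9184 = 0.88613.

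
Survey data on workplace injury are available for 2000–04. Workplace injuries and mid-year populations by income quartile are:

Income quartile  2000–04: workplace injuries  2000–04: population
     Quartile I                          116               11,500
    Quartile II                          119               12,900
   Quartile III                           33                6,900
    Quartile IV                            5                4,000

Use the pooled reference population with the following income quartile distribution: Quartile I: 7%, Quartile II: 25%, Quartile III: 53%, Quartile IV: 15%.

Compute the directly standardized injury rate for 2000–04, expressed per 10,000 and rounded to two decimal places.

57.35

Income-specific rates per 10,000 for 2000–04: 100.87, 92.25, 47.83, 12.50.
Standard weights: 0.07, 0.25, 0.53, 0.15.
Standardized rate: 0.0700×100.87 + 0.2500×92.25 + 0.5300×47.83 + 0.1500×12.50 = 57.3457 per 10,000.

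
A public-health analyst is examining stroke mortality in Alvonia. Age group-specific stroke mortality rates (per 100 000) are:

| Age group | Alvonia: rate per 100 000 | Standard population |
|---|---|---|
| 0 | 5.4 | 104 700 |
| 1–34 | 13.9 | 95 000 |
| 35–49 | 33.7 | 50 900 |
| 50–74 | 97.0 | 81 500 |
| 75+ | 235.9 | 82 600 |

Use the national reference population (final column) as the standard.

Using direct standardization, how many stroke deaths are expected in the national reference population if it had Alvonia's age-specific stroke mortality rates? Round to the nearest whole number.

Expected stroke deaths = Σ (standard pop × age-specific rate ÷ 100 000)
= 104 700×5.4/100 000 + 95 000×13.9/100 000 + 50 900×33.7/100 000 + 81 500×97.0/100 000 + 82 600×235.9/100 000
= 5.65 + 13.21 + 17.15 + 79.06 + 194.85 = 309.92.

310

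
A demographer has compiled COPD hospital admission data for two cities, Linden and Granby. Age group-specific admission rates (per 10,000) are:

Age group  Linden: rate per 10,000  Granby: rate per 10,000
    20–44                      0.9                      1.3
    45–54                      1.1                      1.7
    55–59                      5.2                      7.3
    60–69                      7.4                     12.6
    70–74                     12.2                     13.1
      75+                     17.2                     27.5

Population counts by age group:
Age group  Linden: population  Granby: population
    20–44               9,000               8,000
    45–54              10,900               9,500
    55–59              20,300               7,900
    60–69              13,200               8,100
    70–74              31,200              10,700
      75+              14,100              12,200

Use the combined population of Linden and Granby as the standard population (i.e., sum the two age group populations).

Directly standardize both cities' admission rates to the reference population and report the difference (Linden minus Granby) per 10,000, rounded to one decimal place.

-3.2

Combined standard total = 155,100; weights = 0.1096, 0.1315, 0.1818, 0.1373, 0.2701, 0.1696.
Linden: 0.1096×0.9 + 0.1315×1.1 + 0.1818×5.2 + 0.1373×7.4 + 0.2701×12.2 + 0.1696×17.2 = 8.4174 per 10,000.
Granby: 0.1096×1.3 + 0.1315×1.7 + 0.1818×7.3 + 0.1373×12.6 + 0.2701×13.1 + 0.1696×27.5 = 11.6258 per 10,000.
Difference = 8.4174 − 11.6258 = -3.2084.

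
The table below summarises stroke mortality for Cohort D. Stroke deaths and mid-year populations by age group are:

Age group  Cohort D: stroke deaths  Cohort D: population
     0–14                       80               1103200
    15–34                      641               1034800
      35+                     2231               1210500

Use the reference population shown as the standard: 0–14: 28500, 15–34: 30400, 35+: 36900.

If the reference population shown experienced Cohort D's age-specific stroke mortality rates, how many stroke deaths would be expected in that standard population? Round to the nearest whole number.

89

Age-specific rates per 100000 for Cohort D: 7.25, 61.94, 184.30.
Expected stroke deaths = Σ (standard pop × age-specific rate ÷ 100000)
= 28500×7.25/100000 + 30400×61.94/100000 + 36900×184.30/100000
= 2.07 + 18.83 + 68.01 = 88.91.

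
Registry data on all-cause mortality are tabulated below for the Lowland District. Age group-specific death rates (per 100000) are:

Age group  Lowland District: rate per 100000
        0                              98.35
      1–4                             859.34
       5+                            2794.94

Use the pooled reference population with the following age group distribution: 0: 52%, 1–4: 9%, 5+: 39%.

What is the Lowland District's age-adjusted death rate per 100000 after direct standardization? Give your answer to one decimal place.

Standard weights: 0.52, 0.09, 0.39.
Standardized rate: 0.5200×98.35 + 0.0900×859.34 + 0.3900×2794.94 = 1218.5092 per 100000.

1218.5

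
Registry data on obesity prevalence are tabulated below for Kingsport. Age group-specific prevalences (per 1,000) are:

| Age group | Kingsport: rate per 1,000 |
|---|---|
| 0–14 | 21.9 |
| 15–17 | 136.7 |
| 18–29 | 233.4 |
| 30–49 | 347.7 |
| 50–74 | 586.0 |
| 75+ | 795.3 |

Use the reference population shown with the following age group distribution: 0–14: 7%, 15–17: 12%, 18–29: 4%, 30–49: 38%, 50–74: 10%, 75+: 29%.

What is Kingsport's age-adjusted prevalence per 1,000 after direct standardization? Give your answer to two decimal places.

448.64

Standard weights: 0.07, 0.12, 0.04, 0.38, 0.10, 0.29.
Standardized rate: 0.0700×21.9 + 0.1200×136.7 + 0.0400×233.4 + 0.3800×347.7 + 0.1000×586.0 + 0.2900×795.3 = 448.6360 per 1,000.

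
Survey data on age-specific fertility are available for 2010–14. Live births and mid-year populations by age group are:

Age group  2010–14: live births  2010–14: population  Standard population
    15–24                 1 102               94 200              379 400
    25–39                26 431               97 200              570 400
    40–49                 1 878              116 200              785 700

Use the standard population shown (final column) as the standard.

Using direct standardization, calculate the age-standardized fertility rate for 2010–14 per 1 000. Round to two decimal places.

Age-specific rates per 1 000 for 2010–14: 11.699, 271.924, 16.162.
Standard total = 1 735 500; weights = 0.2186, 0.3287, 0.4527.
Standardized rate: 0.2186×11.699 + 0.3287×271.924 + 0.4527×16.162 = 99.2464 per 1 000.

99.25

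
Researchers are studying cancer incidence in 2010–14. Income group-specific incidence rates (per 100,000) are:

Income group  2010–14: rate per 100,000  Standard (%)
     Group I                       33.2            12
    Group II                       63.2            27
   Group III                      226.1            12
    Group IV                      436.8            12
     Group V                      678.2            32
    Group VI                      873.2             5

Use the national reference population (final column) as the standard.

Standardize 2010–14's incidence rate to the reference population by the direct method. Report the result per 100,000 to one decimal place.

361.3

Standard weights: 0.12, 0.27, 0.12, 0.12, 0.32, 0.05.
Standardized rate: 0.1200×33.2 + 0.2700×63.2 + 0.1200×226.1 + 0.1200×436.8 + 0.3200×678.2 + 0.0500×873.2 = 361.2800 per 100,000.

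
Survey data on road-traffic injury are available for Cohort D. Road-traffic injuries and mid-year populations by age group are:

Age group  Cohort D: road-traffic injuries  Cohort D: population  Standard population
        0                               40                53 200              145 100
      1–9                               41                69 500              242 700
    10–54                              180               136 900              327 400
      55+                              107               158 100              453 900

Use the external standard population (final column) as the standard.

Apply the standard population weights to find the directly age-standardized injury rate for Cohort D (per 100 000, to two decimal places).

Age-specific rates per 100 000 for Cohort D: 75.19, 58.99, 131.48, 67.68.
Standard total = 1 169 100; weights = 0.1241, 0.2076, 0.2800, 0.3882.
Standardized rate: 0.1241×75.19 + 0.2076×58.99 + 0.2800×131.48 + 0.3882×67.68 = 84.6755 per 100 000.

84.68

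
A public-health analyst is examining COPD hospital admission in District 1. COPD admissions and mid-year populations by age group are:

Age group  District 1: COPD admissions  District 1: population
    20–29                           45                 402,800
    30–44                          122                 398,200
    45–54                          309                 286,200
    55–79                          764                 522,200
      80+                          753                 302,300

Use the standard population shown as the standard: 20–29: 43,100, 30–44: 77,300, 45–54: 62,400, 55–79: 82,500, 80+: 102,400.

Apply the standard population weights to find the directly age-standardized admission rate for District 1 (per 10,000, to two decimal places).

12.83

Age-specific rates per 10,000 for District 1: 1.12, 3.06, 10.80, 14.63, 24.91.
Standard total = 367,700; weights = 0.1172, 0.2102, 0.1697, 0.2244, 0.2785.
Standardized rate: 0.1172×1.12 + 0.2102×3.06 + 0.1697×10.80 + 0.2244×14.63 + 0.2785×24.91 = 12.8267 per 10,000.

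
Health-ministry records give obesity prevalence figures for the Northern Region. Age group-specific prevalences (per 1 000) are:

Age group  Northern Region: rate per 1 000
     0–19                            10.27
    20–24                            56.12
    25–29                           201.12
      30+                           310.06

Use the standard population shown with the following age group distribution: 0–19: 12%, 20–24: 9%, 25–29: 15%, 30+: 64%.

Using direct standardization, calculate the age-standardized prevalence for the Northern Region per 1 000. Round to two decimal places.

Standard weights: 0.12, 0.09, 0.15, 0.64.
Standardized rate: 0.1200×10.27 + 0.0900×56.12 + 0.1500×201.12 + 0.6400×310.06 = 234.8896 per 1 000.

234.89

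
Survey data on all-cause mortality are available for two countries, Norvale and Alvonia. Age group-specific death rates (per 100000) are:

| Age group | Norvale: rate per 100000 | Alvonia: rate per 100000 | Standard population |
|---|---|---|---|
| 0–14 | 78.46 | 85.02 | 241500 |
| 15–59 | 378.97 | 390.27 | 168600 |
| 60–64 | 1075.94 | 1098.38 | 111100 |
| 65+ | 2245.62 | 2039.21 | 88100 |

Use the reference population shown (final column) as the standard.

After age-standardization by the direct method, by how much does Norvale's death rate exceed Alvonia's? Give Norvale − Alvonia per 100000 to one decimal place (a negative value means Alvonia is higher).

Standard total = 609300; weights = 0.3964, 0.2767, 0.1823, 0.1446.
Norvale: 0.3964×78.46 + 0.2767×378.97 + 0.1823×1075.94 + 0.1446×2245.62 = 656.8496 per 100000.
Alvonia: 0.3964×85.02 + 0.2767×390.27 + 0.1823×1098.38 + 0.1446×2039.21 = 636.8230 per 100000.
Difference = 656.8496 − 636.8230 = 20.0266.

20.0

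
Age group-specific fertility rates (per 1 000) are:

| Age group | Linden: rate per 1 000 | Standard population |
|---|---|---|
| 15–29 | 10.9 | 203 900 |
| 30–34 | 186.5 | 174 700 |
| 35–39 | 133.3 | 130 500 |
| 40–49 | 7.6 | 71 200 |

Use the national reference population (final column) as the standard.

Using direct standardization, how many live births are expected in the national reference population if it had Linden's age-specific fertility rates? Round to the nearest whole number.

52741

Expected live births = Σ (standard pop × age-specific rate ÷ 1 000)
= 203 900×10.9/1 000 + 174 700×186.5/1 000 + 130 500×133.3/1 000 + 71 200×7.6/1 000
= 2222.51 + 32581.55 + 17395.65 + 541.12 = 52740.83.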